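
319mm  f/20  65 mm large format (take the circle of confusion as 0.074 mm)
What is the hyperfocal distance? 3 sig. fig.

69.1 m

Hyperfocal distance H = f²/(N·c) + f = 319²/(20 × 0.074) + 319 = 101761/1.48 + 319 ≈ 69076.4 mm ≈ 69.1 m.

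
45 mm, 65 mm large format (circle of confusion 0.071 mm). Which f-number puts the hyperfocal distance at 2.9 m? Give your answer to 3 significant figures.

f/9.99

Rearrange H = f²/(N·c) + f for N: N = f² / ((H − f)·c).
N = 45² / ((2900 − 45) × 0.071) = 2025 / 202.7 ≈ 9.99.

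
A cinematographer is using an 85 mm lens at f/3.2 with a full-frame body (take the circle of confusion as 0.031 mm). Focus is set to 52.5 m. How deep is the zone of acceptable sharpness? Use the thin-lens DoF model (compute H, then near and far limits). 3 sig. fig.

Hyperfocal distance H = f²/(N·c) + f = 85²/(3.2 × 0.031) + 85 = 7225/0.0992 + 85 ≈ 72917.7 mm ≈ 72.92 m.
Near limit Dn = s·(H − f)/(H + s − 2f) = 52500 × (72917.7 − 85) / (72917.7 + 52500 − 2 × 85) = 52500 × 72832.7 / 125247.7 ≈ 30529 mm.
Far limit Df = s·(H − f)/(H − s) = 52500 × (72917.7 − 85) / (72917.7 − 52500) = 52500 × 72832.7 / 20417.7 ≈ 187275 mm.
Depth of field = Df − Dn = 187275 − 30529 ≈ 156746 mm ≈ 157 m.

157 m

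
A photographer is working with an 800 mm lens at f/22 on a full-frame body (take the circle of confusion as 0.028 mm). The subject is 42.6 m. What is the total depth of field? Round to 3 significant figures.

3.43 m

Hyperfocal distance H = f²/(N·c) + f = 800²/(22 × 0.028) + 800 = 640000/0.616 + 800 ≈ 1039761.0 mm ≈ 1040 m.
Near limit Dn = s·(H − f)/(H + s − 2f) = 42600 × (1039761.0 − 800) / (1039761.0 + 42600 − 2 × 800) = 42600 × 1038961.0 / 1080761.0 ≈ 40952.4 mm.
Far limit Df = s·(H − f)/(H − s) = 42600 × (1039761.0 − 800) / (1039761.0 − 42600) = 42600 × 1038961.0 / 997161.0 ≈ 44385.7 mm.
Depth of field = Df − Dn = 44385.7 − 40952.4 ≈ 3433.3 mm ≈ 3.43 m.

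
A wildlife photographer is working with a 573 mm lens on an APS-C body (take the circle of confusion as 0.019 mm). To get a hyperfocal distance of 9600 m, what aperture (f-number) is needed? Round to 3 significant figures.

f/1.80

Rearrange H = f²/(N·c) + f for N: N = f² / ((H − f)·c).
N = 573² / ((9600000 − 573) × 0.019) = 328329 / 182389 ≈ 1.80.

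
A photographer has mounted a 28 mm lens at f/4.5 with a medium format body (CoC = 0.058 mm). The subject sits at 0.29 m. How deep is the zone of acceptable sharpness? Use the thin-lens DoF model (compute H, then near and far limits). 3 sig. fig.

51.0 mm

Hyperfocal distance H = f²/(N·c) + f = 28²/(4.5 × 0.058) + 28 = 784/0.261 + 28 ≈ 3031.8 mm ≈ 3.032 m.
Near limit Dn = s·(H − f)/(H + s − 2f) = 290 × (3031.8 − 28) / (3031.8 + 290 − 2 × 28) = 290 × 3003.8 / 3265.8 ≈ 266.735 mm.
Far limit Df = s·(H − f)/(H − s) = 290 × (3031.8 − 28) / (3031.8 − 290) = 290 × 3003.8 / 2741.8 ≈ 317.711 mm.
Depth of field = Df − Dn = 317.711 − 266.735 ≈ 50.976 mm.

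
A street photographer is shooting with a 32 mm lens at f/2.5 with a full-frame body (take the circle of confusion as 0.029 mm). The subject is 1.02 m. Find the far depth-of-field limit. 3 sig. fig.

1.10 m

Hyperfocal distance H = f²/(N·c) + f = 32²/(2.5 × 0.029) + 32 = 1024/0.0725 + 32 ≈ 14156.1 mm ≈ 14.16 m.
Far limit Df = s·(H − f)/(H − s) = 1020 × (14156.1 − 32) / (14156.1 − 1020) = 1020 × 14124.1 / 13136.1 ≈ 1096.7 mm ≈ 1.10 m.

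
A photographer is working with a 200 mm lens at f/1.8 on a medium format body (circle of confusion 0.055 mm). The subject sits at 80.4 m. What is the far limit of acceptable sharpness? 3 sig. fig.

100 m

Hyperfocal distance H = f²/(N·c) + f = 200²/(1.8 × 0.055) + 200 = 40000/0.099 + 200 ≈ 404240.4 mm ≈ 404.2 m.
Far limit Df = s·(H − f)/(H − s) = 80400 × (404240.4 − 200) / (404240.4 − 80400) = 80400 × 404040.4 / 323840.4 ≈ 100311 mm ≈ 100 m.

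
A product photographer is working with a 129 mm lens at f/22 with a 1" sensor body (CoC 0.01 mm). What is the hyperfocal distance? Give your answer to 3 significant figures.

Hyperfocal distance H = f²/(N·c) + f = 129²/(22 × 0.01) + 129 = 16641/0.22 + 129 ≈ 75769.9 mm ≈ 75.8 m.

75.8 m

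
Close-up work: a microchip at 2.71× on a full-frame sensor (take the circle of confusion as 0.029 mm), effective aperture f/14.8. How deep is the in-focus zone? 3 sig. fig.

0.117 mm

At magnification m, DoF ≈ 2·N_eff·c/m² = 2 × 14.8 × 0.029 / 2.71² = 0.8584 / 7.344 ≈ 0.117 mm.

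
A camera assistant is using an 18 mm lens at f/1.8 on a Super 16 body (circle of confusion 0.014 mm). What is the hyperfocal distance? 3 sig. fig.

12.9 m

Hyperfocal distance H = f²/(N·c) + f = 18²/(1.8 × 0.014) + 18 = 324/0.0252 + 18 ≈ 12875.1 mm ≈ 12.9 m.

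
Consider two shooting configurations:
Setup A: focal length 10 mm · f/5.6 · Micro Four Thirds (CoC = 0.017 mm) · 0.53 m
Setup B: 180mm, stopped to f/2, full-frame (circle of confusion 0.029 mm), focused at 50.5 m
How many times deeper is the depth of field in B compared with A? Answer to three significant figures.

13.2

Setup A: H = 10²/(5.6×0.017) + 10 ≈ 1060.4 mm; DoF = Df − Dn = 1049.59 − 354.51 ≈ 695.08 mm.
Setup B: H = 180²/(2×0.029) + 180 ≈ 558800.7 mm; DoF = Df − Dn = 55499.3 − 46326.9 ≈ 9172.4 mm.
Ratio = 9172.4 / 695.08 ≈ 13.2.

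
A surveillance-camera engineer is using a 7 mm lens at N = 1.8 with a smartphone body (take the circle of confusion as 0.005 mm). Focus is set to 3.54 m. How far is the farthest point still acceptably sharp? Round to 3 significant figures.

10.1 m

Hyperfocal distance H = f²/(N·c) + f = 7²/(1.8 × 0.005) + 7 = 49/0.009 + 7 ≈ 5451.4 mm ≈ 5.451 m.
Far limit Df = s·(H − f)/(H − s) = 3540 × (5451.4 − 7) / (5451.4 − 3540) = 3540 × 5444.4 / 1911.4 ≈ 10083 mm ≈ 10.1 m.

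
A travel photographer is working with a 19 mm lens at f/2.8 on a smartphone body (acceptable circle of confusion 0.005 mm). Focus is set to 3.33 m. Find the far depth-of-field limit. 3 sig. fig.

3.82 m

Hyperfocal distance H = f²/(N·c) + f = 19²/(2.8 × 0.005) + 19 = 361/0.014 + 19 ≈ 25804.7 mm ≈ 25.80 m.
Far limit Df = s·(H − f)/(H − s) = 3330 × (25804.7 − 19) / (25804.7 − 3330) = 3330 × 25785.7 / 22474.7 ≈ 3820.6 mm ≈ 3.82 m.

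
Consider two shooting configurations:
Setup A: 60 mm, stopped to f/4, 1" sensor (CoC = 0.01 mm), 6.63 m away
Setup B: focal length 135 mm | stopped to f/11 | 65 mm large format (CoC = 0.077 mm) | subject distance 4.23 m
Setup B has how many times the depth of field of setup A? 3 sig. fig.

1.72

Setup A: H = 60²/(4×0.01) + 60 ≈ 90060.0 mm; DoF = Df − Dn = 7152.10 − 6178.94 ≈ 973.16 mm.
Setup B: H = 135²/(11×0.077) + 135 ≈ 21652.1 mm; DoF = Df − Dn = 5224.2 − 3553.7 ≈ 1670.5 mm.
Ratio = 1670.5 / 973.16 ≈ 1.72.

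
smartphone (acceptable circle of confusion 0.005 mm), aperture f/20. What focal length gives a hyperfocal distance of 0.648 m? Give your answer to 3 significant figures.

From H = f²/(N·c) + f, with f ≪ H: f ≈ √(H·N·c) = √(648 × 20 × 0.005) = √64.800 ≈ 8.050 mm.
Exact: f² + N·c·f − N·c·H = 0 ⇒ f = (−N·c + √((N·c)² + 4·N·c·H))/2 = (−0.1 + √259.21)/2 ≈ 8.0000 mm ≈ 8.00 mm.

8.00 mm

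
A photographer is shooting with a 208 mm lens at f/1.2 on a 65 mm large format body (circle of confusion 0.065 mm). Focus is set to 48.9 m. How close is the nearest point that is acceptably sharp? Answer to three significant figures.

45.0 m

Hyperfocal distance H = f²/(N·c) + f = 208²/(1.2 × 0.065) + 208 = 43264/0.078 + 208 ≈ 554874.7 mm ≈ 554.9 m.
Near limit Dn = s·(H − f)/(H + s − 2f) = 48900 × (554874.7 − 208) / (554874.7 + 48900 − 2 × 208) = 48900 × 554666.7 / 603358.7 ≈ 44954 mm ≈ 45.0 m.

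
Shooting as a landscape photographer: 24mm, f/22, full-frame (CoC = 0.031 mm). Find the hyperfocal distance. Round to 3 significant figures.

Hyperfocal distance H = f²/(N·c) + f = 24²/(22 × 0.031) + 24 = 576/0.682 + 24 ≈ 868.6 mm ≈ 0.869 m.

0.869 m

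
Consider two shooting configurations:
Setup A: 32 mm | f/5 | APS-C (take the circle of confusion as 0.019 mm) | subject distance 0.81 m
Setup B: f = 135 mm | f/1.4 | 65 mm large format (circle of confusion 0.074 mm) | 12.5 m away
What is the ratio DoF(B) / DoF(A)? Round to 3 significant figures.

Setup A: H = 32²/(5×0.019) + 32 ≈ 10810.9 mm; DoF = Df − Dn = 873.01 − 755.47 ≈ 117.54 mm.
Setup B: H = 135²/(1.4×0.074) + 135 ≈ 176052.0 mm; DoF = Df − Dn = 13445.0 − 11679.1 ≈ 1765.9 mm.
Ratio = 1765.9 / 117.54 ≈ 15.0.

15.0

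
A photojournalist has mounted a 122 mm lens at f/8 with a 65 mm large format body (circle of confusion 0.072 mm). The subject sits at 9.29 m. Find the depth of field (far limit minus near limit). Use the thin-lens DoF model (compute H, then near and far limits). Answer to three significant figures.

Hyperfocal distance H = f²/(N·c) + f = 122²/(8 × 0.072) + 122 = 14884/0.576 + 122 ≈ 25962.3 mm ≈ 25.96 m.
Near limit Dn = s·(H − f)/(H + s − 2f) = 9290 × (25962.3 − 122) / (25962.3 + 9290 − 2 × 122) = 9290 × 25840.3 / 35008.3 ≈ 6857.1 mm.
Far limit Df = s·(H − f)/(H − s) = 9290 × (25962.3 − 122) / (25962.3 − 9290) = 9290 × 25840.3 / 16672.3 ≈ 14398.5 mm.
Depth of field = Df − Dn = 14398.5 − 6857.1 ≈ 7541.4 mm ≈ 7.54 m.

7.54 m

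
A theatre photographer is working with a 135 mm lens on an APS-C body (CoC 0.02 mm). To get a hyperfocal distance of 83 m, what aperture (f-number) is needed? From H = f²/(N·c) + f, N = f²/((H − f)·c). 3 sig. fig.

Rearrange H = f²/(N·c) + f for N: N = f² / ((H − f)·c).
N = 135² / ((83000 − 135) × 0.02) = 18225 / 1657 ≈ 11.

f/11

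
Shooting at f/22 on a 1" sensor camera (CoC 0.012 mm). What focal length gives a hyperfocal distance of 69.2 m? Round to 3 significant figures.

135 mm

From H = f²/(N·c) + f, with f ≪ H: f ≈ √(H·N·c) = √(69200 × 22 × 0.012) = √18269 ≈ 135.2 mm.
The +f correction barely moves this — solving exactly, f² + N·c·f − N·c·H = 0 ⇒ f = (−N·c + √((N·c)² + 4·N·c·H))/2 = (−0.264 + √73075)/2 ≈ 135.03 mm, so f ≈ 135 mm.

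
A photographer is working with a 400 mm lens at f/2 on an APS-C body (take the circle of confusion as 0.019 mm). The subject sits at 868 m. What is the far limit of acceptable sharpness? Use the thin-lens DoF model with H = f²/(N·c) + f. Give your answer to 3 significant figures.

Hyperfocal distance H = f²/(N·c) + f = 400²/(2 × 0.019) + 400 = 160000/0.038 + 400 ≈ 4210926.3 mm ≈ 4211 m.
Far limit Df = s·(H − f)/(H − s) = 868000 × (4210926.3 − 400) / (4210926.3 − 868000) = 868000 × 4210526.3 / 3342926.3 ≈ 1093275 mm ≈ 1090 m.

1090 m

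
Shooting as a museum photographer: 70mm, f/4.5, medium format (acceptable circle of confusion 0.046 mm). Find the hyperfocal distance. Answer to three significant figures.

23.7 m

Hyperfocal distance H = f²/(N·c) + f = 70²/(4.5 × 0.046) + 70 = 4900/0.207 + 70 ≈ 23741.5 mm ≈ 23.7 m.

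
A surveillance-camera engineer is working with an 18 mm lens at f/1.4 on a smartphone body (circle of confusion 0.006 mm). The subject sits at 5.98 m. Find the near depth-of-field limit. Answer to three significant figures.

5.18 m

Hyperfocal distance H = f²/(N·c) + f = 18²/(1.4 × 0.006) + 18 = 324/0.0084 + 18 ≈ 38589.4 mm ≈ 38.59 m.
Near limit Dn = s·(H − f)/(H + s − 2f) = 5980 × (38589.4 − 18) / (38589.4 + 5980 − 2 × 18) = 5980 × 38571.4 / 44533.4 ≈ 5179.4 mm ≈ 5.18 m.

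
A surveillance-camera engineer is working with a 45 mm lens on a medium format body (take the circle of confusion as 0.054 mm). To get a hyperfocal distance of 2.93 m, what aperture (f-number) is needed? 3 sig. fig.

Rearrange H = f²/(N·c) + f for N: N = f² / ((H − f)·c).
N = 45² / ((2930 − 45) × 0.054) = 2025 / 155.8 ≈ 13.

f/13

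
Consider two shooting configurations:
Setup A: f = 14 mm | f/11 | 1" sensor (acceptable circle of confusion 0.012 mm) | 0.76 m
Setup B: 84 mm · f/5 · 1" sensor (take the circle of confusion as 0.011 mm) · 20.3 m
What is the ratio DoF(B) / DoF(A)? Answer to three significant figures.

6.42

Setup A: H = 14²/(11×0.012) + 14 ≈ 1498.8 mm; DoF = Df − Dn = 1527.4 − 505.9 ≈ 1021.5 mm.
Setup B: H = 84²/(5×0.011) + 84 ≈ 128374.9 mm; DoF = Df − Dn = 24097.2 − 17536.6 ≈ 6560.6 mm.
Ratio = 6560.6 / 1021.5 ≈ 6.42.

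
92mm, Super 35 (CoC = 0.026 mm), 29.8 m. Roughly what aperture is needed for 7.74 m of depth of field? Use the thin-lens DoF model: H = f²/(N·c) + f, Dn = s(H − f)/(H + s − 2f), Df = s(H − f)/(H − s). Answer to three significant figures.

Write h = H − f = f²/(N·c). The thin-lens limits are Dn = s·h/(h + (s−f)) and Df = s·h/(h − (s−f)), so DoF = Df − Dn = 2·s·(s−f)·h / (h² − (s−f)²).
That is a quadratic in h: DoF·h² − 2·s·(s−f)·h − DoF·(s−f)² = 0 ⇒ h = (s−f)·(s + √(s² + DoF²)) / DoF = 29708 × (29800 + √(29800² + 7740²)) / 7740 = 29708 × (29800 + 30788.8) / 7740 ≈ 232554 mm.
Then N = f²/(c·h) = 92² / (0.026 × 232554) = 8464 / 6046.4 ≈ 1.40.

f/1.40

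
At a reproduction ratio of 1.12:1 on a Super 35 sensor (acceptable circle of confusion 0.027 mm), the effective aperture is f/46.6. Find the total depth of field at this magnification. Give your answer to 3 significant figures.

2.01 mm

At magnification m, DoF ≈ 2·N_eff·c/m² = 2 × 46.6 × 0.027 / 1.12² = 2.516 / 1.254 ≈ 2.01 mm.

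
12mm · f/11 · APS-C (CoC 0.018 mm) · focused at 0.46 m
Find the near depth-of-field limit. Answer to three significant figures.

285 mm

Hyperfocal distance H = f²/(N·c) + f = 12²/(11 × 0.018) + 12 = 144/0.198 + 12 ≈ 739.3 mm ≈ 0.739 m.
Near limit Dn = s·(H − f)/(H + s − 2f) = 460 × (739.3 − 12) / (739.3 + 460 − 2 × 12) = 460 × 727.3 / 1175.3 ≈ 284.65 mm.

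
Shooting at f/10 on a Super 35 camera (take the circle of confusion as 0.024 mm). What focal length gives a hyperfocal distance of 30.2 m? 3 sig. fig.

From H = f²/(N·c) + f, with f ≪ H: f ≈ √(H·N·c) = √(30200 × 10 × 0.024) = √7248.0 ≈ 85.14 mm.
Exact: f² + N·c·f − N·c·H = 0 ⇒ f = (−N·c + √((N·c)² + 4·N·c·H))/2 = (−0.24 + √28992)/2 ≈ 85.015 mm ≈ 85.0 mm.

85.0 mm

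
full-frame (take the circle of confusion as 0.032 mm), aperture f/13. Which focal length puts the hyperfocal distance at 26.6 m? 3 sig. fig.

105 mm

From H = f²/(N·c) + f, with f ≪ H: f ≈ √(H·N·c) = √(26600 × 13 × 0.032) = √11066 ≈ 105.2 mm.
The +f correction barely moves this — solving exactly, f² + N·c·f − N·c·H = 0 ⇒ f = (−N·c + √((N·c)² + 4·N·c·H))/2 = (−0.416 + √44263)/2 ≈ 104.99 mm, so f ≈ 105 mm.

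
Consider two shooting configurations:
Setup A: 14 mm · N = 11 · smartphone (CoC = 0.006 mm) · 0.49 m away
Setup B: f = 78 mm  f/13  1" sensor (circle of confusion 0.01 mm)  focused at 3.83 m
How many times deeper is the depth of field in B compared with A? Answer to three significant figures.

Setup A: H = 14²/(11×0.006) + 14 ≈ 2983.7 mm; DoF = Df − Dn = 583.53 − 422.31 ≈ 161.22 mm.
Setup B: H = 78²/(13×0.01) + 78 ≈ 46878.0 mm; DoF = Df − Dn = 4163.82 − 3545.74 ≈ 618.08 mm.
Ratio = 618.08 / 161.22 ≈ 3.83.

3.83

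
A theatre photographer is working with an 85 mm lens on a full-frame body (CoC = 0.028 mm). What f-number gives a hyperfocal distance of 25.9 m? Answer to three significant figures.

Rearrange H = f²/(N·c) + f for N: N = f² / ((H − f)·c).
N = 85² / ((25900 − 85) × 0.028) = 7225 / 722.8 ≈ 10.

f/10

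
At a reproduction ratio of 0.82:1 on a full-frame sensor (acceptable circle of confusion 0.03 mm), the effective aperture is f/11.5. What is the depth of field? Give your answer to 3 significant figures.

1.03 mm

At magnification m, DoF ≈ 2·N_eff·c/m² = 2 × 11.5 × 0.03 / 0.82² = 0.69 / 0.6724 ≈ 1.03 mm.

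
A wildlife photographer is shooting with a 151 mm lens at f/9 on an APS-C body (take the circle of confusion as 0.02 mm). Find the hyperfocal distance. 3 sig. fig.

127 m

Hyperfocal distance H = f²/(N·c) + f = 151²/(9 × 0.02) + 151 = 22801/0.18 + 151 ≈ 126823.2 mm ≈ 127 m.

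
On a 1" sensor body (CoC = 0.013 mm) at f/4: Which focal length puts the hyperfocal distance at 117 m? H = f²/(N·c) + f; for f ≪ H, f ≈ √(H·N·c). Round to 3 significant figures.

78.0 mm

From H = f²/(N·c) + f, with f ≪ H: f ≈ √(H·N·c) = √(117000 × 4 × 0.013) = √6084.0 ≈ 78.00 mm.
The +f correction barely moves this — solving exactly, f² + N·c·f − N·c·H = 0 ⇒ f = (−N·c + √((N·c)² + 4·N·c·H))/2 = (−0.052 + √24336)/2 ≈ 77.974 mm, so f ≈ 78.0 mm.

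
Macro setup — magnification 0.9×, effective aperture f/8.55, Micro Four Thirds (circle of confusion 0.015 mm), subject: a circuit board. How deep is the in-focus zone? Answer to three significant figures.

0.317 mm

At magnification m, DoF ≈ 2·N_eff·c/m² = 2 × 8.55 × 0.015 / 0.9² = 0.2565 / 0.81 ≈ 0.317 mm.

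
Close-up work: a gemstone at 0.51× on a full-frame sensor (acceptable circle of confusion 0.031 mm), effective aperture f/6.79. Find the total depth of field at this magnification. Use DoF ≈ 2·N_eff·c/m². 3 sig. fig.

1.62 mm

At magnification m, DoF ≈ 2·N_eff·c/m² = 2 × 6.79 × 0.031 / 0.51² = 0.421 / 0.2601 ≈ 1.62 mm.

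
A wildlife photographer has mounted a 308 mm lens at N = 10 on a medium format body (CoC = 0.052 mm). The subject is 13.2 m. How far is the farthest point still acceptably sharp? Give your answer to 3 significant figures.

14.2 m

Hyperfocal distance H = f²/(N·c) + f = 308²/(10 × 0.052) + 308 = 94864/0.52 + 308 ≈ 182738.8 mm ≈ 182.7 m.
Far limit Df = s·(H − f)/(H − s) = 13200 × (182738.8 − 308) / (182738.8 − 13200) = 13200 × 182430.8 / 169538.8 ≈ 14204 mm ≈ 14.2 m.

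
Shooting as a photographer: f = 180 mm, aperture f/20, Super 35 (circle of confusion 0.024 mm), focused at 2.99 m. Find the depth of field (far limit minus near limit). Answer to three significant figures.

Hyperfocal distance H = f²/(N·c) + f = 180²/(20 × 0.024) + 180 = 32400/0.48 + 180 ≈ 67680.0 mm ≈ 67.68 m.
Near limit Dn = s·(H − f)/(H + s − 2f) = 2990 × (67680.0 − 180) / (67680.0 + 2990 − 2 × 180) = 2990 × 67500.0 / 70310.0 ≈ 2870.50 mm.
Far limit Df = s·(H − f)/(H − s) = 2990 × (67680.0 − 180) / (67680.0 − 2990) = 2990 × 67500.0 / 64690.0 ≈ 3119.88 mm.
Depth of field = Df − Dn = 3119.88 − 2870.50 ≈ 249.38 mm.

249 mm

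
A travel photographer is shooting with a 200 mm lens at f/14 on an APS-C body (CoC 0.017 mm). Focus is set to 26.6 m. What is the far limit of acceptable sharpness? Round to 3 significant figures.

31.6 m

Hyperfocal distance H = f²/(N·c) + f = 200²/(14 × 0.017) + 200 = 40000/0.238 + 200 ≈ 168267.2 mm ≈ 168.3 m.
Far limit Df = s·(H − f)/(H − s) = 26600 × (168267.2 − 200) / (168267.2 − 26600) = 26600 × 168067.2 / 141667.2 ≈ 31557 mm ≈ 31.6 m.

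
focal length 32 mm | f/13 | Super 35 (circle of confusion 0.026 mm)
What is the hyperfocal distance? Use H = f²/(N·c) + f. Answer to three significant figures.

Hyperfocal distance H = f²/(N·c) + f = 32²/(13 × 0.026) + 32 = 1024/0.338 + 32 ≈ 3061.6 mm ≈ 3.06 m.

3.06 m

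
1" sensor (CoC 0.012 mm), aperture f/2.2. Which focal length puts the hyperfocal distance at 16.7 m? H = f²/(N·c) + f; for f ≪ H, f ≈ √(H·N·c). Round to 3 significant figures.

From H = f²/(N·c) + f, with f ≪ H: f ≈ √(H·N·c) = √(16700 × 2.2 × 0.012) = √440.88 ≈ 21.00 mm.
The +f correction barely moves this — solving exactly, f² + N·c·f − N·c·H = 0 ⇒ f = (−N·c + √((N·c)² + 4·N·c·H))/2 = (−0.0264 + √1763.5)/2 ≈ 20.984 mm, so f ≈ 21.0 mm.

21.0 mm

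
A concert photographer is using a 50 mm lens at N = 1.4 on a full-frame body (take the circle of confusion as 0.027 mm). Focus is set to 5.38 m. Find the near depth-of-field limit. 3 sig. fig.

4.98 m

Hyperfocal distance H = f²/(N·c) + f = 50²/(1.4 × 0.027) + 50 = 2500/0.0378 + 50 ≈ 66187.6 mm ≈ 66.19 m.
Near limit Dn = s·(H − f)/(H + s − 2f) = 5380 × (66187.6 − 50) / (66187.6 + 5380 − 2 × 50) = 5380 × 66137.6 / 71467.6 ≈ 4978.8 mm ≈ 4.98 m.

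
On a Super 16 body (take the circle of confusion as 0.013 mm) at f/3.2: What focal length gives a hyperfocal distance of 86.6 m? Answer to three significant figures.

From H = f²/(N·c) + f, with f ≪ H: f ≈ √(H·N·c) = √(86600 × 3.2 × 0.013) = √3602.6 ≈ 60.02 mm.
The +f correction barely moves this — solving exactly, f² + N·c·f − N·c·H = 0 ⇒ f = (−N·c + √((N·c)² + 4·N·c·H))/2 = (−0.0416 + √14410)/2 ≈ 60.001 mm, so f ≈ 60.0 mm.

60.0 mm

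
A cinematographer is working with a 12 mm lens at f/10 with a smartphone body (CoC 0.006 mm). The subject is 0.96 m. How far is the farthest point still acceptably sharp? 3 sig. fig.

Hyperfocal distance H = f²/(N·c) + f = 12²/(10 × 0.006) + 12 = 144/0.06 + 12 ≈ 2412.0 mm ≈ 2.412 m.
Far limit Df = s·(H − f)/(H − s) = 960 × (2412.0 − 12) / (2412.0 − 960) = 960 × 2400.0 / 1452.0 ≈ 1586.8 mm ≈ 1.59 m.

1.59 m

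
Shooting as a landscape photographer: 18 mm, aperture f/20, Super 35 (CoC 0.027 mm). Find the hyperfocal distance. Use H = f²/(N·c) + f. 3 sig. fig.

0.618 m

Hyperfocal distance H = f²/(N·c) + f = 18²/(20 × 0.027) + 18 = 324/0.54 + 18 ≈ 618.0 mm ≈ 0.618 m.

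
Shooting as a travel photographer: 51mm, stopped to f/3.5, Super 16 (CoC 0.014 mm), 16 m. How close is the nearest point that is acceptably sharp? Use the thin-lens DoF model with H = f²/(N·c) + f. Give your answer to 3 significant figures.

12.3 m

Hyperfocal distance H = f²/(N·c) + f = 51²/(3.5 × 0.014) + 51 = 2601/0.049 + 51 ≈ 53132.6 mm ≈ 53.13 m.
Near limit Dn = s·(H − f)/(H + s − 2f) = 16000 × (53132.6 − 51) / (53132.6 + 16000 − 2 × 51) = 16000 × 53081.6 / 69030.6 ≈ 12303 mm ≈ 12.3 m.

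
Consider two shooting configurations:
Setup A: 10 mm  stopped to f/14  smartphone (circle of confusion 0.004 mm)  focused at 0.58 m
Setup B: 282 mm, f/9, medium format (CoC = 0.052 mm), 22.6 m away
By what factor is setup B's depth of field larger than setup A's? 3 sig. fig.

Setup A: H = 10²/(14×0.004) + 10 ≈ 1795.7 mm; DoF = Df − Dn = 851.94 − 439.66 ≈ 412.28 mm.
Setup B: H = 282²/(9×0.052) + 282 ≈ 170205.1 mm; DoF = Df − Dn = 26017.1 − 19976.3 ≈ 6040.8 mm.
Ratio = 6040.8 / 412.28 ≈ 14.7.

14.7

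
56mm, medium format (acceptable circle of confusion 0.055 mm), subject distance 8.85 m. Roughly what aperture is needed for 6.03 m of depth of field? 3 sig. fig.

Write h = H − f = f²/(N·c). The thin-lens limits are Dn = s·h/(h + (s−f)) and Df = s·h/(h − (s−f)), so DoF = Df − Dn = 2·s·(s−f)·h / (h² − (s−f)²).
That is a quadratic in h: DoF·h² − 2·s·(s−f)·h − DoF·(s−f)² = 0 ⇒ h = (s−f)·(s + √(s² + DoF²)) / DoF = 8794 × (8850 + √(8850² + 6030²)) / 6030 = 8794 × (8850 + 10709.0) / 6030 ≈ 28524 mm.
Then N = f²/(c·h) = 56² / (0.055 × 28524) = 3136 / 1568.8 ≈ 2.00.

f/2.00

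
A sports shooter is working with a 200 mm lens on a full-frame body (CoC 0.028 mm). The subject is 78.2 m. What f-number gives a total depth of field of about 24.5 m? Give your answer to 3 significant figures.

f/2.80

Write h = H − f = f²/(N·c). The thin-lens limits are Dn = s·h/(h + (s−f)) and Df = s·h/(h − (s−f)), so DoF = Df − Dn = 2·s·(s−f)·h / (h² − (s−f)²).
That is a quadratic in h: DoF·h² − 2·s·(s−f)·h − DoF·(s−f)² = 0 ⇒ h = (s−f)·(s + √(s² + DoF²)) / DoF = 78000 × (78200 + √(78200² + 24500²)) / 24500 = 78000 × (78200 + 81948.1) / 24500 ≈ 509859 mm.
Then N = f²/(c·h) = 200² / (0.028 × 509859) = 40000 / 14276 ≈ 2.80.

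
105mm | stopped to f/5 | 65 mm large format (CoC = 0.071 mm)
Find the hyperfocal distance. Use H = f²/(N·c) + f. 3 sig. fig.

31.2 m

Hyperfocal distance H = f²/(N·c) + f = 105²/(5 × 0.071) + 105 = 11025/0.355 + 105 ≈ 31161.3 mm ≈ 31.2 m.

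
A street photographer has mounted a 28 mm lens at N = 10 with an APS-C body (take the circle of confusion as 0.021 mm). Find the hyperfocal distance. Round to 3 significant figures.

Hyperfocal distance H = f²/(N·c) + f = 28²/(10 × 0.021) + 28 = 784/0.21 + 28 ≈ 3761.3 mm ≈ 3.76 m.

3.76 m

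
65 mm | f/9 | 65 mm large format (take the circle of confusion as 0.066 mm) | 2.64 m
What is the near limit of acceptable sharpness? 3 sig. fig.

1.94 m

Hyperfocal distance H = f²/(N·c) + f = 65²/(9 × 0.066) + 65 = 4225/0.594 + 65 ≈ 7177.8 mm ≈ 7.178 m.
Near limit Dn = s·(H − f)/(H + s − 2f) = 2640 × (7177.8 − 65) / (7177.8 + 2640 − 2 × 65) = 2640 × 7112.8 / 9687.8 ≈ 1938.3 mm ≈ 1.94 m.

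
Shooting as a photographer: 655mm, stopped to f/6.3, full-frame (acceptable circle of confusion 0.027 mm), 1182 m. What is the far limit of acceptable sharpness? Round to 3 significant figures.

Hyperfocal distance H = f²/(N·c) + f = 655²/(6.3 × 0.027) + 655 = 429025/0.1701 + 655 ≈ 2522847.8 mm ≈ 2523 m.
Far limit Df = s·(H − f)/(H − s) = 1182000 × (2522847.8 − 655) / (2522847.8 − 1182000) = 1182000 × 2522192.8 / 1340847.8 ≈ 2223393 mm ≈ 2220 m.

2220 m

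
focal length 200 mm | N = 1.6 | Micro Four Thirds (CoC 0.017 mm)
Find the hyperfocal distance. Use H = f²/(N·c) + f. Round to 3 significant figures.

Hyperfocal distance H = f²/(N·c) + f = 200²/(1.6 × 0.017) + 200 = 40000/0.0272 + 200 ≈ 1470788.2 mm ≈ 1470 m.

1470 m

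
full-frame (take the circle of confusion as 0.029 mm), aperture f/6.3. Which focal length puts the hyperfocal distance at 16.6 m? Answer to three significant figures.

From H = f²/(N·c) + f, with f ≪ H: f ≈ √(H·N·c) = √(16600 × 6.3 × 0.029) = √3032.8 ≈ 55.07 mm.
Exact: f² + N·c·f − N·c·H = 0 ⇒ f = (−N·c + √((N·c)² + 4·N·c·H))/2 = (−0.1827 + √12131)/2 ≈ 54.980 mm ≈ 55.0 mm.

55.0 mm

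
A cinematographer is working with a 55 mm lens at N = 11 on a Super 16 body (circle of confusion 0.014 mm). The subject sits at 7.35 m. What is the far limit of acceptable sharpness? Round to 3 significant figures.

11.7 m

Hyperfocal distance H = f²/(N·c) + f = 55²/(11 × 0.014) + 55 = 3025/0.154 + 55 ≈ 19697.9 mm ≈ 19.70 m.
Far limit Df = s·(H − f)/(H − s) = 7350 × (19697.9 − 55) / (19697.9 − 7350) = 7350 × 19642.9 / 12347.9 ≈ 11692 mm ≈ 11.7 m.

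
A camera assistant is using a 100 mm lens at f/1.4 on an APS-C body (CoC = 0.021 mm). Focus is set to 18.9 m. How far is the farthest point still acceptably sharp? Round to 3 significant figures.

Hyperfocal distance H = f²/(N·c) + f = 100²/(1.4 × 0.021) + 100 = 10000/0.0294 + 100 ≈ 340236.1 mm ≈ 340.2 m.
Far limit Df = s·(H − f)/(H − s) = 18900 × (340236.1 − 100) / (340236.1 − 18900) = 18900 × 340136.1 / 321336.1 ≈ 20006 mm ≈ 20.0 m.

20.0 m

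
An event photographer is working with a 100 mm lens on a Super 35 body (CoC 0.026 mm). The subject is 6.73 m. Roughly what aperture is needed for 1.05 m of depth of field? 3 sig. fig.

Write h = H − f = f²/(N·c). The thin-lens limits are Dn = s·h/(h + (s−f)) and Df = s·h/(h − (s−f)), so DoF = Df − Dn = 2·s·(s−f)·h / (h² − (s−f)²).
That is a quadratic in h: DoF·h² − 2·s·(s−f)·h − DoF·(s−f)² = 0 ⇒ h = (s−f)·(s + √(s² + DoF²)) / DoF = 6630 × (6730 + √(6730² + 1050²)) / 1050 = 6630 × (6730 + 6811.42) / 1050 ≈ 85504 mm.
Then N = f²/(c·h) = 100² / (0.026 × 85504) = 10000 / 2223.1 ≈ 4.50.

f/4.50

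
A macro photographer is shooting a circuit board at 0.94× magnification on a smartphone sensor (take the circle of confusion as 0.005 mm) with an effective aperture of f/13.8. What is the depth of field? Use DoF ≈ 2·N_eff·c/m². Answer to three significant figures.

At magnification m, DoF ≈ 2·N_eff·c/m² = 2 × 13.8 × 0.005 / 0.94² = 0.138 / 0.8836 ≈ 0.156 mm.

0.156 mm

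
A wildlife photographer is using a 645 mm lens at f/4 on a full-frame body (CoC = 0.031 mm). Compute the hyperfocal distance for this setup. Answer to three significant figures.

Hyperfocal distance H = f²/(N·c) + f = 645²/(4 × 0.031) + 645 = 416025/0.124 + 645 ≈ 3355685.3 mm ≈ 3360 m.

3360 m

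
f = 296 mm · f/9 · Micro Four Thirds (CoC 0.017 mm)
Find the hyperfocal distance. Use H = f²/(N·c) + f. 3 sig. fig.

573 m

Hyperfocal distance H = f²/(N·c) + f = 296²/(9 × 0.017) + 296 = 87616/0.153 + 296 ≈ 572949.6 mm ≈ 573 m.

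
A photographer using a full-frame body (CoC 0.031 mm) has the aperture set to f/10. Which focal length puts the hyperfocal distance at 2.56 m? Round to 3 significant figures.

28.0 mm

From H = f²/(N·c) + f, with f ≪ H: f ≈ √(H·N·c) = √(2560 × 10 × 0.031) = √793.60 ≈ 28.17 mm.
Exact: f² + N·c·f − N·c·H = 0 ⇒ f = (−N·c + √((N·c)² + 4·N·c·H))/2 = (−0.31 + √3174.5)/2 ≈ 28.016 mm ≈ 28.0 mm.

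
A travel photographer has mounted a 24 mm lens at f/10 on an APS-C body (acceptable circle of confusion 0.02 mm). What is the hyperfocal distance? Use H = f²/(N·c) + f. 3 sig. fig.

2.90 m

Hyperfocal distance H = f²/(N·c) + f = 24²/(10 × 0.02) + 24 = 576/0.2 + 24 ≈ 2904.0 mm ≈ 2.90 m.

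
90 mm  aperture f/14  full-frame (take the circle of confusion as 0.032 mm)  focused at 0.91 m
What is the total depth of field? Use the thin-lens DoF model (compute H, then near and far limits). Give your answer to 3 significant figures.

Hyperfocal distance H = f²/(N·c) + f = 90²/(14 × 0.032) + 90 = 8100/0.448 + 90 ≈ 18170.4 mm ≈ 18.17 m.
Near limit Dn = s·(H − f)/(H + s − 2f) = 910 × (18170.4 − 90) / (18170.4 + 910 − 2 × 90) = 910 × 18080.4 / 18900.4 ≈ 870.519 mm.
Far limit Df = s·(H − f)/(H − s) = 910 × (18170.4 − 90) / (18170.4 − 910) = 910 × 18080.4 / 17260.4 ≈ 953.232 mm.
Depth of field = Df − Dn = 953.232 − 870.519 ≈ 82.713 mm.

82.7 mm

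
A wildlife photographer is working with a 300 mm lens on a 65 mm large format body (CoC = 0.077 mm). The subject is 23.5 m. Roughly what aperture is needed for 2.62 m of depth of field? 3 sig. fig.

f/2.80

Write h = H − f = f²/(N·c). The thin-lens limits are Dn = s·h/(h + (s−f)) and Df = s·h/(h − (s−f)), so DoF = Df − Dn = 2·s·(s−f)·h / (h² − (s−f)²).
That is a quadratic in h: DoF·h² − 2·s·(s−f)·h − DoF·(s−f)² = 0 ⇒ h = (s−f)·(s + √(s² + DoF²)) / DoF = 23200 × (23500 + √(23500² + 2620²)) / 2620 = 23200 × (23500 + 23645.6) / 2620 ≈ 417472 mm.
Then N = f²/(c·h) = 300² / (0.077 × 417472) = 90000 / 32145 ≈ 2.80.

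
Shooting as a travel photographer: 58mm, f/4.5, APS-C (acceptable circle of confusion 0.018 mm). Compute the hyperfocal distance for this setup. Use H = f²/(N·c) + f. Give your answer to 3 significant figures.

41.6 m

Hyperfocal distance H = f²/(N·c) + f = 58²/(4.5 × 0.018) + 58 = 3364/0.081 + 58 ≈ 41588.9 mm ≈ 41.6 m.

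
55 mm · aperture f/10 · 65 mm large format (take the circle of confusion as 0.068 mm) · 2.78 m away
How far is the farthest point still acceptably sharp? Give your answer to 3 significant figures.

Hyperfocal distance H = f²/(N·c) + f = 55²/(10 × 0.068) + 55 = 3025/0.68 + 55 ≈ 4503.5 mm ≈ 4.504 m.
Far limit Df = s·(H − f)/(H − s) = 2780 × (4503.5 − 55) / (4503.5 − 2780) = 2780 × 4448.5 / 1723.5 ≈ 7175.3 mm ≈ 7.18 m.

7.18 m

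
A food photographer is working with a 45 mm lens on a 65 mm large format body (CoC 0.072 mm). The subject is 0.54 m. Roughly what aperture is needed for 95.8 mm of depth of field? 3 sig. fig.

Write h = H − f = f²/(N·c). The thin-lens limits are Dn = s·h/(h + (s−f)) and Df = s·h/(h − (s−f)), so DoF = Df − Dn = 2·s·(s−f)·h / (h² − (s−f)²).
That is a quadratic in h: DoF·h² − 2·s·(s−f)·h − DoF·(s−f)² = 0 ⇒ h = (s−f)·(s + √(s² + DoF²)) / DoF = 495 × (540 + √(540² + 95.8²)) / 95.8 = 495 × (540 + 548.432) / 95.8 ≈ 5623.9 mm.
Then N = f²/(c·h) = 45² / (0.072 × 5623.9) = 2025 / 404.92 ≈ 5.

f/5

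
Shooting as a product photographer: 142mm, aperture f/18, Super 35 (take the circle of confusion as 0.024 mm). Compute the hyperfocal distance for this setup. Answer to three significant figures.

Hyperfocal distance H = f²/(N·c) + f = 142²/(18 × 0.024) + 142 = 20164/0.432 + 142 ≈ 46817.9 mm ≈ 46.8 m.

46.8 m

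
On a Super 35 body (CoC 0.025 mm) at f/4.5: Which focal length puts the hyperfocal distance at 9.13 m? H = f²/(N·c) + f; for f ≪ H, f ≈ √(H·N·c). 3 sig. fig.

From H = f²/(N·c) + f, with f ≪ H: f ≈ √(H·N·c) = √(9130 × 4.5 × 0.025) = √1027.1 ≈ 32.05 mm.
Exact: f² + N·c·f − N·c·H = 0 ⇒ f = (−N·c + √((N·c)² + 4·N·c·H))/2 = (−0.1125 + √4108.5)/2 ≈ 31.993 mm ≈ 32.0 mm.

32.0 mm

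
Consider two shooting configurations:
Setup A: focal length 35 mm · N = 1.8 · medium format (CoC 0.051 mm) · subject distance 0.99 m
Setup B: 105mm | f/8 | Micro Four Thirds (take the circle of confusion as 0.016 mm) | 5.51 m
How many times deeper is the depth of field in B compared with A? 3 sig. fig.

4.87

Setup A: H = 35²/(1.8×0.051) + 35 ≈ 13379.2 mm; DoF = Df − Dn = 1066.31 − 923.88 ≈ 142.43 mm.
Setup B: H = 105²/(8×0.016) + 105 ≈ 86237.8 mm; DoF = Df − Dn = 5878.91 − 5184.65 ≈ 694.26 mm.
Ratio = 694.26 / 142.43 ≈ 4.87.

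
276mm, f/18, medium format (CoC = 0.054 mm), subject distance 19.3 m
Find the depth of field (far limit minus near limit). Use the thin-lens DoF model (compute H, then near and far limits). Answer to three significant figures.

9.96 m

Hyperfocal distance H = f²/(N·c) + f = 276²/(18 × 0.054) + 276 = 76176/0.972 + 276 ≈ 78646.4 mm ≈ 78.65 m.
Near limit Dn = s·(H − f)/(H + s − 2f) = 19300 × (78646.4 − 276) / (78646.4 + 19300 − 2 × 276) = 19300 × 78370.4 / 97394.4 ≈ 15530.1 mm.
Far limit Df = s·(H − f)/(H − s) = 19300 × (78646.4 − 276) / (78646.4 − 19300) = 19300 × 78370.4 / 59346.4 ≈ 25486.8 mm.
Depth of field = Df − Dn = 25486.8 − 15530.1 ≈ 9956.7 mm ≈ 9.96 m.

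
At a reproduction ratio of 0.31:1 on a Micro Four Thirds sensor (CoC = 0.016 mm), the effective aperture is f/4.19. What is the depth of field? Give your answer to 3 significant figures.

1.40 mm

At magnification m, DoF ≈ 2·N_eff·c/m² = 2 × 4.19 × 0.016 / 0.31² = 0.1341 / 0.0961 ≈ 1.4 mm.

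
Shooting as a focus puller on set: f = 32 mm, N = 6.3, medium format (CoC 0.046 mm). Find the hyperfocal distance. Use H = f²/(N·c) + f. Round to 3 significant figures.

Hyperfocal distance H = f²/(N·c) + f = 32²/(6.3 × 0.046) + 32 = 1024/0.2898 + 32 ≈ 3565.5 mm ≈ 3.57 m.

3.57 m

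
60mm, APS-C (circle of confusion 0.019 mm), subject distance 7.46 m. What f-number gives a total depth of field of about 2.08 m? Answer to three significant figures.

f/3.50

Write h = H − f = f²/(N·c). The thin-lens limits are Dn = s·h/(h + (s−f)) and Df = s·h/(h − (s−f)), so DoF = Df − Dn = 2·s·(s−f)·h / (h² − (s−f)²).
That is a quadratic in h: DoF·h² − 2·s·(s−f)·h − DoF·(s−f)² = 0 ⇒ h = (s−f)·(s + √(s² + DoF²)) / DoF = 7400 × (7460 + √(7460² + 2080²)) / 2080 = 7400 × (7460 + 7744.55) / 2080 ≈ 54093 mm.
Then N = f²/(c·h) = 60² / (0.019 × 54093) = 3600 / 1027.8 ≈ 3.50.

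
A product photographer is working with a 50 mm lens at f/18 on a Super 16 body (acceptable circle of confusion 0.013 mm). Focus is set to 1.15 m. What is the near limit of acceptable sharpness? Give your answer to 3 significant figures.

1.04 m

Hyperfocal distance H = f²/(N·c) + f = 50²/(18 × 0.013) + 50 = 2500/0.234 + 50 ≈ 10733.8 mm ≈ 10.73 m.
Near limit Dn = s·(H − f)/(H + s − 2f) = 1150 × (10733.8 − 50) / (10733.8 + 1150 − 2 × 50) = 1150 × 10683.8 / 11783.8 ≈ 1042.6 mm ≈ 1.04 m.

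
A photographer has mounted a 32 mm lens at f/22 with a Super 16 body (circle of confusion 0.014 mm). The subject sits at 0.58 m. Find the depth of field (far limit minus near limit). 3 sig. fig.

Hyperfocal distance H = f²/(N·c) + f = 32²/(22 × 0.014) + 32 = 1024/0.308 + 32 ≈ 3356.7 mm ≈ 3.357 m.
Near limit Dn = s·(H − f)/(H + s − 2f) = 580 × (3356.7 − 32) / (3356.7 + 580 − 2 × 32) = 580 × 3324.7 / 3872.7 ≈ 497.93 mm.
Far limit Df = s·(H − f)/(H − s) = 580 × (3356.7 − 32) / (3356.7 − 580) = 580 × 3324.7 / 2776.7 ≈ 694.47 mm.
Depth of field = Df − Dn = 694.47 − 497.93 ≈ 196.54 mm.

197 mm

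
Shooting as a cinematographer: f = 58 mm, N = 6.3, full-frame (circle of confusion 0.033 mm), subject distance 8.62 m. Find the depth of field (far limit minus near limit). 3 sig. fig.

12.7 m

Hyperfocal distance H = f²/(N·c) + f = 58²/(6.3 × 0.033) + 58 = 3364/0.2079 + 58 ≈ 16238.9 mm ≈ 16.24 m.
Near limit Dn = s·(H − f)/(H + s − 2f) = 8620 × (16238.9 − 58) / (16238.9 + 8620 − 2 × 58) = 8620 × 16180.9 / 24742.9 ≈ 5637 mm.
Far limit Df = s·(H − f)/(H − s) = 8620 × (16238.9 − 58) / (16238.9 − 8620) = 8620 × 16180.9 / 7618.9 ≈ 18307 mm.
Depth of field = Df − Dn = 18307 − 5637 ≈ 12670 mm ≈ 12.7 m.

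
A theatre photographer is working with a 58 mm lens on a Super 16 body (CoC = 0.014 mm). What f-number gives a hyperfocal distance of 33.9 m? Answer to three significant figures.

Rearrange H = f²/(N·c) + f for N: N = f² / ((H − f)·c).
N = 58² / ((33900 − 58) × 0.014) = 3364 / 473.8 ≈ 7.10.

f/7.10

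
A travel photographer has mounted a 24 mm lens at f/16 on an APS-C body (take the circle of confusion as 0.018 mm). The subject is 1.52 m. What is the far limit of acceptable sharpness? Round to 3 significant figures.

Hyperfocal distance H = f²/(N·c) + f = 24²/(16 × 0.018) + 24 = 576/0.288 + 24 ≈ 2024.0 mm ≈ 2.024 m.
Far limit Df = s·(H − f)/(H − s) = 1520 × (2024.0 − 24) / (2024.0 − 1520) = 1520 × 2000.0 / 504.0 ≈ 6031.7 mm ≈ 6.03 m.

6.03 m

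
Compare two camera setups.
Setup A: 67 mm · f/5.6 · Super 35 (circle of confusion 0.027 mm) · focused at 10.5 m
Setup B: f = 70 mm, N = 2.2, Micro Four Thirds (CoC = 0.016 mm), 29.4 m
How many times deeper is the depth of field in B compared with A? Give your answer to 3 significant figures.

1.54

Setup A: H = 67²/(5.6×0.027) + 67 ≈ 29756.2 mm; DoF = Df − Dn = 16188.9 − 7769.7 ≈ 8419.2 mm.
Setup B: H = 70²/(2.2×0.016) + 70 ≈ 139274.5 mm; DoF = Df − Dn = 37248 − 24284 ≈ 12964 mm.
Ratio = 12964 / 8419.2 ≈ 1.54.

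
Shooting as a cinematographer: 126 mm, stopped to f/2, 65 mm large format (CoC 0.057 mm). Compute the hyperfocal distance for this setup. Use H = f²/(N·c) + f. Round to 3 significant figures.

139 m

Hyperfocal distance H = f²/(N·c) + f = 126²/(2 × 0.057) + 126 = 15876/0.114 + 126 ≈ 139389.2 mm ≈ 139 m.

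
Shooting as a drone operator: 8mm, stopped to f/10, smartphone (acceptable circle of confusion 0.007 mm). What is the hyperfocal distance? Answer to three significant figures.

Hyperfocal distance H = f²/(N·c) + f = 8²/(10 × 0.007) + 8 = 64/0.07 + 8 ≈ 922.3 mm ≈ 0.922 m.

0.922 m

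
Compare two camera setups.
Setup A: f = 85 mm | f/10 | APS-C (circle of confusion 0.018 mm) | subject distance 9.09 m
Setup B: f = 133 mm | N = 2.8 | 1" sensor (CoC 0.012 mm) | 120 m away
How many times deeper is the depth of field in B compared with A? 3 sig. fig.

Setup A: H = 85²/(10×0.018) + 85 ≈ 40223.9 mm; DoF = Df − Dn = 11719.1 − 7424.4 ≈ 4294.7 mm.
Setup B: H = 133²/(2.8×0.012) + 133 ≈ 526591.3 mm; DoF = Df − Dn = 155377 − 97745 ≈ 57632 mm.
Ratio = 57632 / 4294.7 ≈ 13.4.

13.4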